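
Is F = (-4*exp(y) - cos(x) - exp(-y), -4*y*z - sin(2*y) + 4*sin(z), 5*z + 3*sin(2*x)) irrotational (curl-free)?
No, ∇×F = (4*y - 4*cos(z), -6*cos(2*x), 4*exp(y) - exp(-y))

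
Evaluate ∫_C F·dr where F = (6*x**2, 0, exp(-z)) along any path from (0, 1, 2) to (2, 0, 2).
16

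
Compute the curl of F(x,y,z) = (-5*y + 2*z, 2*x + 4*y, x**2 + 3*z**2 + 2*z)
(0, 2 - 2*x, 7)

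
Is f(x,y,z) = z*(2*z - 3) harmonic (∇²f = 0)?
No, ∇²f = 4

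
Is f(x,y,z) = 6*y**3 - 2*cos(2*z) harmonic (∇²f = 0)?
No, ∇²f = 36*y + 8*cos(2*z)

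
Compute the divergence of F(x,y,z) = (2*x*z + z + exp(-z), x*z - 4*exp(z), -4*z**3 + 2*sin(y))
2*z*(1 - 6*z)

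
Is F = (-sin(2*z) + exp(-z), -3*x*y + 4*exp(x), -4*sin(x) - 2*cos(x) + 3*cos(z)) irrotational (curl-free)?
No, ∇×F = (0, -2*sin(x) + 4*cos(x) - 2*cos(2*z) - exp(-z), -3*y + 4*exp(x))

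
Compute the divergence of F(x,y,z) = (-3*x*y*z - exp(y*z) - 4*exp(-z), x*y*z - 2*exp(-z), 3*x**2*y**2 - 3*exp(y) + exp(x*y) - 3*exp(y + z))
x*z - 3*y*z - 3*exp(y + z)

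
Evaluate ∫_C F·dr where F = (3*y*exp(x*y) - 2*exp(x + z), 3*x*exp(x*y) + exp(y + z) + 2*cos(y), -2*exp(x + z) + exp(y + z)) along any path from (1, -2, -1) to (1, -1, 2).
-2*exp(3) - 2*sin(1) - 3*exp(-2) - exp(-3) + 3*exp(-1) + 2*sin(2) + 2 + E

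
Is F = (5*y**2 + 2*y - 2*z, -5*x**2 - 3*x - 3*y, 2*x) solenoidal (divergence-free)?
No, ∇·F = -3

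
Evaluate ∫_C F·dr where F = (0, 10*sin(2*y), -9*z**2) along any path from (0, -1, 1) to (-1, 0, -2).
5*cos(2) + 22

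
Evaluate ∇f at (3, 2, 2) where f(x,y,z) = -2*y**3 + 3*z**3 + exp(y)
(0, -24 + exp(2), 36)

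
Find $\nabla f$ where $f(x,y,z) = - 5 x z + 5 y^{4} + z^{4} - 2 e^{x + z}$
(-5*z - 2*exp(x + z), 20*y**3, -5*x + 4*z**3 - 2*exp(x + z))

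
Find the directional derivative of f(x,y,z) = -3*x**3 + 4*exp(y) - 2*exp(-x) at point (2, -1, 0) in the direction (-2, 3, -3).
2*sqrt(22)*(-1 + 3*E + 18*exp(2))*exp(-2)/11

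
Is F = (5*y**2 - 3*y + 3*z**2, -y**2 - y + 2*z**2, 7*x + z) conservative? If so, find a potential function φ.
No, ∇×F = (-4*z, 6*z - 7, 3 - 10*y) ≠ 0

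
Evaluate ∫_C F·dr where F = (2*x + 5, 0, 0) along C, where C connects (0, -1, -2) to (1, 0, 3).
6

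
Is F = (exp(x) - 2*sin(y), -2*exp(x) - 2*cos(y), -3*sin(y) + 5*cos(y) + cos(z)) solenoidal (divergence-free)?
No, ∇·F = exp(x) + 2*sin(y) - sin(z)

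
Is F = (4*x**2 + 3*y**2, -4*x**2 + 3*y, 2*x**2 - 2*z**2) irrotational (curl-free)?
No, ∇×F = (0, -4*x, -8*x - 6*y)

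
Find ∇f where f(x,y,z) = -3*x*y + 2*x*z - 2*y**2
(-3*y + 2*z, -3*x - 4*y, 2*x)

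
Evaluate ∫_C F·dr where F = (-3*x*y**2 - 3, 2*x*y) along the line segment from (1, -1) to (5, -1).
-48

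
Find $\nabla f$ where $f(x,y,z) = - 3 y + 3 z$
(0, -3, 3)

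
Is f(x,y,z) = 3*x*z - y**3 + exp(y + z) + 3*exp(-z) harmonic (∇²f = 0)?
No, ∇²f = -6*y + 2*exp(y + z) + 3*exp(-z)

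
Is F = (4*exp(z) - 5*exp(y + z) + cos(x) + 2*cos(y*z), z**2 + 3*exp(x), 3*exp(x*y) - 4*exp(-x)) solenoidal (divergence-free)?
No, ∇·F = -sin(x)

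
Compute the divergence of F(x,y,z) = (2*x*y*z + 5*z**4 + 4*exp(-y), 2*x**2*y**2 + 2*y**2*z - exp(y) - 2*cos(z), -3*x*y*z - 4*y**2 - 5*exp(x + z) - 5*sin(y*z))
4*x**2*y - 3*x*y + 6*y*z - 5*y*cos(y*z) - exp(y) - 5*exp(x + z)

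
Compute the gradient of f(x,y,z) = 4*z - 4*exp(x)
(-4*exp(x), 0, 4)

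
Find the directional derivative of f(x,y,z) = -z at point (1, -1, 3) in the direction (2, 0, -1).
sqrt(5)/5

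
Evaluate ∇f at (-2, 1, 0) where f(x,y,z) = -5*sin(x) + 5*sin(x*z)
(-5*cos(2), 0, -10)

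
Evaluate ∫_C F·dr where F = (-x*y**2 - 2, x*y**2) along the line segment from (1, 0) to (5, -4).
-536/3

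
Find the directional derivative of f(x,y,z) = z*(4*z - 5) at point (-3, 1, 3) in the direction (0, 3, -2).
-38*sqrt(13)/13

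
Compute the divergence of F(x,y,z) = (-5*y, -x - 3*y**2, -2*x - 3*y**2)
-6*y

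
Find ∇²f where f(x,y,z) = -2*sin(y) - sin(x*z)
x**2*sin(x*z) + z**2*sin(x*z) + 2*sin(y)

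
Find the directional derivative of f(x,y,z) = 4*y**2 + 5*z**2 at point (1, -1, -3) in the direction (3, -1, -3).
98*sqrt(19)/19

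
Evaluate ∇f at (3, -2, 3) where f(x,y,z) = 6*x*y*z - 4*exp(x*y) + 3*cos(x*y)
(-36 + 8*exp(-6) - 6*sin(6), 9*sin(6) - 12*exp(-6) + 54, -36)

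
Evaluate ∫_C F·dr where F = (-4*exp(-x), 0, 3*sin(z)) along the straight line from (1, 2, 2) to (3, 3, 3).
-4*exp(-1) + 3*cos(2) + 4*exp(-3) - 3*cos(3)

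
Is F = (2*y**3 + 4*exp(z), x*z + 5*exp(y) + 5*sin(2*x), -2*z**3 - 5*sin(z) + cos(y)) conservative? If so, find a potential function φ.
No, ∇×F = (-x - sin(y), 4*exp(z), -6*y**2 + z + 10*cos(2*x)) ≠ 0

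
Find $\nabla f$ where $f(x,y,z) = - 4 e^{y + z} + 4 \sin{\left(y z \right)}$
(0, 4*z*cos(y*z) - 4*exp(y + z), 4*y*cos(y*z) - 4*exp(y + z))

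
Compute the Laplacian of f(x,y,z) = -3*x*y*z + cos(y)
-cos(y)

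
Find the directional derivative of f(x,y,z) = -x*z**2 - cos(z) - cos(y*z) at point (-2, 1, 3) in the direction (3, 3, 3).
sqrt(3)*(5*sin(3) + 3)/3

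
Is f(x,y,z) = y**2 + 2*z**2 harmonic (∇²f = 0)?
No, ∇²f = 6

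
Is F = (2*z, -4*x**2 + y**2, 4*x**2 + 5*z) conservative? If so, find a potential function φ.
No, ∇×F = (0, 2 - 8*x, -8*x) ≠ 0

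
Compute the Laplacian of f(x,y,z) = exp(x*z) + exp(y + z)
x**2*exp(x*z) + z**2*exp(x*z) + 2*exp(y + z)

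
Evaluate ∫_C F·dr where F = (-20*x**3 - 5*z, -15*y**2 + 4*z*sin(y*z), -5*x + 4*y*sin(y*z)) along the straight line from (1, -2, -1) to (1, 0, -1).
-44 + 4*cos(2)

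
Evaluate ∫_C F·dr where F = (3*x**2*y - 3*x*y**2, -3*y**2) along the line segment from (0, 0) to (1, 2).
-19/2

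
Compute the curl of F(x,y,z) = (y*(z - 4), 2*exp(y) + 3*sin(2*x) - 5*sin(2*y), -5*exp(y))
(-5*exp(y), y, -z + 6*cos(2*x) + 4)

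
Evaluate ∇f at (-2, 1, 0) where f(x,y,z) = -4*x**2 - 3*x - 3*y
(13, -3, 0)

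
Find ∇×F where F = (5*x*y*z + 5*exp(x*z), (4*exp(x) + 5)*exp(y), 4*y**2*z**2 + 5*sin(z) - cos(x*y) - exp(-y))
(x*sin(x*y) + 8*y*z**2 + exp(-y), 5*x*y + 5*x*exp(x*z) - y*sin(x*y), -5*x*z + 4*exp(x + y))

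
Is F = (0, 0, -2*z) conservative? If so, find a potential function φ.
Yes, F is conservative. φ = -z**2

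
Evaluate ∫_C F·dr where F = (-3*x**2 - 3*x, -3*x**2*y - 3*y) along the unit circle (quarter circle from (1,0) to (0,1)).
1/4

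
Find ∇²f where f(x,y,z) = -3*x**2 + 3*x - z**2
-8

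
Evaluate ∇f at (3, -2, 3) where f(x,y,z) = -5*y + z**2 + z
(0, -5, 7)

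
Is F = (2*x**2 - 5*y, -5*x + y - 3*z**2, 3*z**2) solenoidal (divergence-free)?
No, ∇·F = 4*x + 6*z + 1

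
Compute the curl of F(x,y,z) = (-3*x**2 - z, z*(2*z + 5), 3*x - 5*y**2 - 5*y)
(-10*y - 4*z - 10, -4, 0)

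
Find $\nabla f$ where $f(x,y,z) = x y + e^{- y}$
(y, x - exp(-y), 0)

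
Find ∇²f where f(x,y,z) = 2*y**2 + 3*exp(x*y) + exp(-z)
3*x**2*exp(x*y) + 3*y**2*exp(x*y) + 4 + exp(-z)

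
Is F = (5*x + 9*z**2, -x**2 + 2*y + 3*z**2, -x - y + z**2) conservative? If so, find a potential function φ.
No, ∇×F = (-6*z - 1, 18*z + 1, -2*x) ≠ 0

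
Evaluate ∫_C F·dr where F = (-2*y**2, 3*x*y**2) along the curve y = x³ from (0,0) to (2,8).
30976/35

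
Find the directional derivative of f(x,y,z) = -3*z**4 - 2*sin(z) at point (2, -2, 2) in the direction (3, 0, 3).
-sqrt(2)*(cos(2) + 48)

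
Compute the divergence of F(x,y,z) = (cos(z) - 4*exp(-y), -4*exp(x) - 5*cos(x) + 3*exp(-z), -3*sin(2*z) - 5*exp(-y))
-6*cos(2*z)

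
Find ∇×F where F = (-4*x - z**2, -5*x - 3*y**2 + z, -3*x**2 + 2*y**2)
(4*y - 1, 6*x - 2*z, -5)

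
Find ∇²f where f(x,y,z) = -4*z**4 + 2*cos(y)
-48*z**2 - 2*cos(y)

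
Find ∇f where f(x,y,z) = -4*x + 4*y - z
(-4, 4, -1)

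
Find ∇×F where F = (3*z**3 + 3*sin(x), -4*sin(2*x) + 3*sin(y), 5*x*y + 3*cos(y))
(5*x - 3*sin(y), -5*y + 9*z**2, -8*cos(2*x))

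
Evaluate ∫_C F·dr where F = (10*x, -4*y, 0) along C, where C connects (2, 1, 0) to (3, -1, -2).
25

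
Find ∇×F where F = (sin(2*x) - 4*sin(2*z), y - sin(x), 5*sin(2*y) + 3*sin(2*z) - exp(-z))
(10*cos(2*y), -8*cos(2*z), -cos(x))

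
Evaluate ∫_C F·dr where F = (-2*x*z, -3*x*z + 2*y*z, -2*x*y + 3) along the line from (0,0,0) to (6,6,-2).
114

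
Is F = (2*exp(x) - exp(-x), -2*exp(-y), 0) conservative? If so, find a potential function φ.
Yes, F is conservative. φ = 2*exp(x) + 2*exp(-y) + exp(-x)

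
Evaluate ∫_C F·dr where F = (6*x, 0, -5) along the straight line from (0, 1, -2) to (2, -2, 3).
-13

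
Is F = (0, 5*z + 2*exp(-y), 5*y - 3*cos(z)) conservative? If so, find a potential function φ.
Yes, F is conservative. φ = 5*y*z - 3*sin(z) - 2*exp(-y)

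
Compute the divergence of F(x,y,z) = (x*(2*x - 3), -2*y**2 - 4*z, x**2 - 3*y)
4*x - 4*y - 3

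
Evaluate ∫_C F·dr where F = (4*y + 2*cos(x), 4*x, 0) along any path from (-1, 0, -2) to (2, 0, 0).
2*sin(1) + 2*sin(2)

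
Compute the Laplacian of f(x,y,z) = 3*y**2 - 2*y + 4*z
6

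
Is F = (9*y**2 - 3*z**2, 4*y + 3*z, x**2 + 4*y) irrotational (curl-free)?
No, ∇×F = (1, -2*x - 6*z, -18*y)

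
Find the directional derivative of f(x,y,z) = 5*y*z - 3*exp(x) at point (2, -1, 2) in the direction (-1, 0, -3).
3*sqrt(10)*(5 + exp(2))/10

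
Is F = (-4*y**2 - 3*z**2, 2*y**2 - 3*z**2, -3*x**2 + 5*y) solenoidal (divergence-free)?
No, ∇·F = 4*y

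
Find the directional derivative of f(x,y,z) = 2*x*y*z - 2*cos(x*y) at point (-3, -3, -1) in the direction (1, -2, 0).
6*sqrt(5)*(-1 + sin(9))/5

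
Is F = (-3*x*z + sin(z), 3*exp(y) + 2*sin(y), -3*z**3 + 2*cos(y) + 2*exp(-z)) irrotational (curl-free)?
No, ∇×F = (-2*sin(y), -3*x + cos(z), 0)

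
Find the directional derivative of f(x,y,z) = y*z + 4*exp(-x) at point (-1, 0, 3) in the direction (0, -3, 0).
-3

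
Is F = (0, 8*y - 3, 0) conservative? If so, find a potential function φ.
Yes, F is conservative. φ = y*(4*y - 3)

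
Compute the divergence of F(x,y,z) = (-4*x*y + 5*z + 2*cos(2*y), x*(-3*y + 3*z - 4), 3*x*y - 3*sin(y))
-3*x - 4*y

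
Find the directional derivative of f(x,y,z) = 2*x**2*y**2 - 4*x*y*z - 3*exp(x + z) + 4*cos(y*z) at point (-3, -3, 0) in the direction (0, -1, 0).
108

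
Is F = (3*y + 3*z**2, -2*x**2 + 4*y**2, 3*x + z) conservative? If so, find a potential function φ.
No, ∇×F = (0, 6*z - 3, -4*x - 3) ≠ 0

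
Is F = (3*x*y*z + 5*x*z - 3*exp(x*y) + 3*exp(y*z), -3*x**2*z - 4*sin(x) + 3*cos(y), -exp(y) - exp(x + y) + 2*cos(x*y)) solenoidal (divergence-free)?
No, ∇·F = 3*y*z - 3*y*exp(x*y) + 5*z - 3*sin(y)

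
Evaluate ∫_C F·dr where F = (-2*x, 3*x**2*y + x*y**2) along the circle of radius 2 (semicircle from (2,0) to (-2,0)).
2*pi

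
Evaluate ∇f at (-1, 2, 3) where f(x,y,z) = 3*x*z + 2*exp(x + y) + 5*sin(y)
(2*E + 9, 5*cos(2) + 2*E, -3)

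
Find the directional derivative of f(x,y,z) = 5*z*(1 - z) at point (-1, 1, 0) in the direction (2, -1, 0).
0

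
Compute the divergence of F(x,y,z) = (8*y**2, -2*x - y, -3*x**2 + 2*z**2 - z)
4*z - 2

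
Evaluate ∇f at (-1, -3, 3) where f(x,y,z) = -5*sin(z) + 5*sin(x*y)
(-15*cos(3), -5*cos(3), -5*cos(3))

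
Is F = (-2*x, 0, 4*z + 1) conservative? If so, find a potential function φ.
Yes, F is conservative. φ = -x**2 + 2*z**2 + z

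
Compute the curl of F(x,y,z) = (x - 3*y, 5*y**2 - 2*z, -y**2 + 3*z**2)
(2 - 2*y, 0, 3)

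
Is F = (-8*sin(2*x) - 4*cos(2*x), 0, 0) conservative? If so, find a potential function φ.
Yes, F is conservative. φ = -2*sin(2*x) + 4*cos(2*x)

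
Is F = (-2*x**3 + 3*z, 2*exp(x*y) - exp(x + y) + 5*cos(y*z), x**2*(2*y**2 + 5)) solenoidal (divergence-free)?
No, ∇·F = -6*x**2 + 2*x*exp(x*y) - 5*z*sin(y*z) - exp(x + y)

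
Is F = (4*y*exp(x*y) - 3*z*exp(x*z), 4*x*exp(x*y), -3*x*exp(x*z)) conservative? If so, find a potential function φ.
Yes, F is conservative. φ = 4*exp(x*y) - 3*exp(x*z)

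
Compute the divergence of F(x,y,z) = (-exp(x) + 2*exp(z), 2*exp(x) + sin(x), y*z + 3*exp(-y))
y - exp(x)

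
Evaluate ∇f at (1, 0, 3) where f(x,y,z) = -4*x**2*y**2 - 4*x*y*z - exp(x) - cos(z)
(-E, -12, sin(3))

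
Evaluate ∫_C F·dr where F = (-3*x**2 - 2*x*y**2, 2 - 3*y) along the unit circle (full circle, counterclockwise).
0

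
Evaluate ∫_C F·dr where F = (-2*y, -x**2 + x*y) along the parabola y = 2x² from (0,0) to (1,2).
-11/15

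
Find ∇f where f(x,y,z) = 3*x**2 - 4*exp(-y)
(6*x, 4*exp(-y), 0)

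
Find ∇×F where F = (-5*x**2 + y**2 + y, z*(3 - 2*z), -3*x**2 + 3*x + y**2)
(2*y + 4*z - 3, 6*x - 3, -2*y - 1)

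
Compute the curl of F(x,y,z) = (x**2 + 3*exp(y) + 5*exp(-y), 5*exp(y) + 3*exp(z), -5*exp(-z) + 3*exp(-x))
(-3*exp(z), 3*exp(-x), -3*exp(y) + 5*exp(-y))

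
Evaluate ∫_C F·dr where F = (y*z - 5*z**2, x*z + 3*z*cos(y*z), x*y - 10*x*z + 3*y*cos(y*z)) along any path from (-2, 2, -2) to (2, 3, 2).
-76 + 3*sin(4) + 3*sin(6)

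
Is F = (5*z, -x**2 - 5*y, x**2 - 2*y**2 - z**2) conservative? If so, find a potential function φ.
No, ∇×F = (-4*y, 5 - 2*x, -2*x) ≠ 0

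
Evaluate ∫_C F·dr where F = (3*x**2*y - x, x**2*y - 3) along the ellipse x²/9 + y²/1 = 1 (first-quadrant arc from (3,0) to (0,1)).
15/4 - 81*pi/16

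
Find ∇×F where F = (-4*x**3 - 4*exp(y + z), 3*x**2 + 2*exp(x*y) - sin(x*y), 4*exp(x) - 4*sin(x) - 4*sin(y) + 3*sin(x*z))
(-4*cos(y), -3*z*cos(x*z) - 4*exp(x) - 4*exp(y + z) + 4*cos(x), 6*x + 2*y*exp(x*y) - y*cos(x*y) + 4*exp(y + z))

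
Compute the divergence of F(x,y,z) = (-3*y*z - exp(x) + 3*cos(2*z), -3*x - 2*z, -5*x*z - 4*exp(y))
-5*x - exp(x)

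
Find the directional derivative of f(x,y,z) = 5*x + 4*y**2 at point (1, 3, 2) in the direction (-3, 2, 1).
33*sqrt(14)/14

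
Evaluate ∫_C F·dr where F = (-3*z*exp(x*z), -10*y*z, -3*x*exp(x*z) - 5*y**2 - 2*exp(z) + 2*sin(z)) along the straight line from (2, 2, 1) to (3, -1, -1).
-2*exp(-1) - 3*exp(-3) + 2*E + 3*exp(2) + 25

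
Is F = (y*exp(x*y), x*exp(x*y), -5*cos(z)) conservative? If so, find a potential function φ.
Yes, F is conservative. φ = exp(x*y) - 5*sin(z)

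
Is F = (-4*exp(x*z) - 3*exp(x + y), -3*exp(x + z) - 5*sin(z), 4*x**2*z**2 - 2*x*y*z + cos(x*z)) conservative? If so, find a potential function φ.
No, ∇×F = (-2*x*z + 3*exp(x + z) + 5*cos(z), -8*x*z**2 - 4*x*exp(x*z) + 2*y*z + z*sin(x*z), 3*exp(x + y) - 3*exp(x + z)) ≠ 0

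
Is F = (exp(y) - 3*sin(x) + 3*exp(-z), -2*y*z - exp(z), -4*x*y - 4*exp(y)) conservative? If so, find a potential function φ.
No, ∇×F = (-4*x + 2*y - 4*exp(y) + exp(z), 4*y - 3*exp(-z), -exp(y)) ≠ 0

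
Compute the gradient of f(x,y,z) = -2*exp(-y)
(0, 2*exp(-y), 0)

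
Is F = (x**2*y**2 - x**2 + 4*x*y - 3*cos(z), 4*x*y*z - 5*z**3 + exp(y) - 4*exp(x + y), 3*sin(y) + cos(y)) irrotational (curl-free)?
No, ∇×F = (-4*x*y + 15*z**2 - sin(y) + 3*cos(y), 3*sin(z), -2*x**2*y - 4*x + 4*y*z - 4*exp(x + y))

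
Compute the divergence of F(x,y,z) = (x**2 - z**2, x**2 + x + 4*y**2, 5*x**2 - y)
2*x + 8*y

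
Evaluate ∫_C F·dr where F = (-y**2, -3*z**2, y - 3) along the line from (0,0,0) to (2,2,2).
-44/3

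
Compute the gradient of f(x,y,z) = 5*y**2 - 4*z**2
(0, 10*y, -8*z)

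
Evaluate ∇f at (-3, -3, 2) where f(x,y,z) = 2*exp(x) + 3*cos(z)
(2*exp(-3), 0, -3*sin(2))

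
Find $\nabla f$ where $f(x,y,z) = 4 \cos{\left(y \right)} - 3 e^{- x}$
(3*exp(-x), -4*sin(y), 0)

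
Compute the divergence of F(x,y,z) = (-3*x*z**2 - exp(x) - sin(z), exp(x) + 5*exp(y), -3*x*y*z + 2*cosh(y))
-3*x*y - 3*z**2 - exp(x) + 5*exp(y)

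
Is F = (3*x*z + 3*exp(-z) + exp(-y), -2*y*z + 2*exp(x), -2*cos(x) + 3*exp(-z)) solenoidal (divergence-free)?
No, ∇·F = z - 3*exp(-z)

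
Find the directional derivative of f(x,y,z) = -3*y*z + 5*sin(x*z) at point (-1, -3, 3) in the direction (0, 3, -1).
sqrt(10)*(-36 + 5*cos(3))/10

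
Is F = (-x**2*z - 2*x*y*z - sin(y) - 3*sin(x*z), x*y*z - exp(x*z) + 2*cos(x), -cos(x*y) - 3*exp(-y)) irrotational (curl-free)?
No, ∇×F = ((x*(-y + exp(x*z) + sin(x*y))*exp(y) + 3)*exp(-y), -x**2 - 2*x*y - 3*x*cos(x*z) - y*sin(x*y), 2*x*z + y*z - z*exp(x*z) - 2*sin(x) + cos(y))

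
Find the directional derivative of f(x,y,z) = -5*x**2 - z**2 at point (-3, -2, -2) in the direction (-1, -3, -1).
-34*sqrt(11)/11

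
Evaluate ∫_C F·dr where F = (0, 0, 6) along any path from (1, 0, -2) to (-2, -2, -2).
0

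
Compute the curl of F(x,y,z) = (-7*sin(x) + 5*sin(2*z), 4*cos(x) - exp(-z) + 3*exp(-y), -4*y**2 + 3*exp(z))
(-8*y - exp(-z), 10*cos(2*z), -4*sin(x))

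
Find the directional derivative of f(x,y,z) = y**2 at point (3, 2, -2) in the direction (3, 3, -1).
12*sqrt(19)/19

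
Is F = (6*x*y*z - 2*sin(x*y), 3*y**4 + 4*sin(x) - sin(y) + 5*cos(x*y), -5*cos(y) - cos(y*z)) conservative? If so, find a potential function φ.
No, ∇×F = (z*sin(y*z) + 5*sin(y), 6*x*y, -6*x*z + 2*x*cos(x*y) - 5*y*sin(x*y) + 4*cos(x)) ≠ 0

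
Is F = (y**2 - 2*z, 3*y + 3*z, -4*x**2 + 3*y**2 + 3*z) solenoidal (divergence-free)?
No, ∇·F = 6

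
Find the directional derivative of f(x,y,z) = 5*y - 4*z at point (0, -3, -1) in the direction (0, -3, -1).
-11*sqrt(10)/10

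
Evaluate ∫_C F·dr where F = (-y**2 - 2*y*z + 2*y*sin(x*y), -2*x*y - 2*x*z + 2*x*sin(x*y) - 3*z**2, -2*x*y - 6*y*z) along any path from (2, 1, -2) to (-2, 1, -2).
-12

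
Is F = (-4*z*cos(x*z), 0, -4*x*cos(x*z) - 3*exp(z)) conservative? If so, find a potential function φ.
Yes, F is conservative. φ = -3*exp(z) - 4*sin(x*z)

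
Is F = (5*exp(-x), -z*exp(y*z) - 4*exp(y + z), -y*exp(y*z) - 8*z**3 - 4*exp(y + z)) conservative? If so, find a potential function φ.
Yes, F is conservative. φ = -2*z**4 - exp(y*z) - 4*exp(y + z) - 5*exp(-x)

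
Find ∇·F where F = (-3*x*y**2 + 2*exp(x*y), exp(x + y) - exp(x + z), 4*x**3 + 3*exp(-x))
-3*y**2 + 2*y*exp(x*y) + exp(x + y)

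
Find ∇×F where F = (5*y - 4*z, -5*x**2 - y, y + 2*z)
(1, -4, -10*x - 5)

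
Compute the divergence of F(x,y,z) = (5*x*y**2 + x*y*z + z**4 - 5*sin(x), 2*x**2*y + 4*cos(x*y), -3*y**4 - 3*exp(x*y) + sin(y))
2*x**2 - 4*x*sin(x*y) + 5*y**2 + y*z - 5*cos(x)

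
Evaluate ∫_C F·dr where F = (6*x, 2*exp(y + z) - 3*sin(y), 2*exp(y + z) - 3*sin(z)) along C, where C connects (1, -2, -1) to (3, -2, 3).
3*cos(3) - 3*cos(1) - 2*exp(-3) + 2*E + 24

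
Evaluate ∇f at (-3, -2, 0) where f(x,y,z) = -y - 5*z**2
(0, -1, 0)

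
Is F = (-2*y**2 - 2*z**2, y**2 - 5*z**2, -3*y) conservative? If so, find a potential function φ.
No, ∇×F = (10*z - 3, -4*z, 4*y) ≠ 0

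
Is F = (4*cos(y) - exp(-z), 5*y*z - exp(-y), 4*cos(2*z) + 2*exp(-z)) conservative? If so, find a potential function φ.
No, ∇×F = (-5*y, exp(-z), 4*sin(y)) ≠ 0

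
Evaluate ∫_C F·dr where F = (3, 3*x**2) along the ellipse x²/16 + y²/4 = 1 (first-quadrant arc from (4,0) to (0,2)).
52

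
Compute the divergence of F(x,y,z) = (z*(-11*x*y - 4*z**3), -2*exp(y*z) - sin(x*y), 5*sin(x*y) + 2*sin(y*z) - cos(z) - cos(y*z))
-x*cos(x*y) - 11*y*z + y*sin(y*z) + 2*y*cos(y*z) - 2*z*exp(y*z) + sin(z)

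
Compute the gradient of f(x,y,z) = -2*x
(-2, 0, 0)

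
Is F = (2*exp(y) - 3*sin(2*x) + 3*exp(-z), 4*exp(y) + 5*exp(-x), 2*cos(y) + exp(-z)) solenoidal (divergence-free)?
No, ∇·F = 4*exp(y) - 6*cos(2*x) - exp(-z)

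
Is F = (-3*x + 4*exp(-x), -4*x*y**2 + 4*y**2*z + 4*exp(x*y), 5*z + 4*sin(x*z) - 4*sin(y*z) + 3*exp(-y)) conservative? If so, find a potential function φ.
No, ∇×F = (-4*y**2 - 4*z*cos(y*z) - 3*exp(-y), -4*z*cos(x*z), 4*y*(-y + exp(x*y))) ≠ 0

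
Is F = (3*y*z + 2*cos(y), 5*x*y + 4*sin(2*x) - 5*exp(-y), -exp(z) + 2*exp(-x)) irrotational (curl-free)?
No, ∇×F = (0, 3*y + 2*exp(-x), 5*y - 3*z + 2*sin(y) + 8*cos(2*x))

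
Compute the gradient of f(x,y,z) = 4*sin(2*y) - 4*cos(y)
(0, 4*sin(y) + 8*cos(2*y), 0)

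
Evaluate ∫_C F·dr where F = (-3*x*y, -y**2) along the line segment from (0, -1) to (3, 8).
-477/2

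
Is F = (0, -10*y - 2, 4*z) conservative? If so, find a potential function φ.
Yes, F is conservative. φ = -5*y**2 - 2*y + 2*z**2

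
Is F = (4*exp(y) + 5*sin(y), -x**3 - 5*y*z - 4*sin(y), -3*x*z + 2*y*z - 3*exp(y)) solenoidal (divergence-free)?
No, ∇·F = -3*x + 2*y - 5*z - 4*cos(y)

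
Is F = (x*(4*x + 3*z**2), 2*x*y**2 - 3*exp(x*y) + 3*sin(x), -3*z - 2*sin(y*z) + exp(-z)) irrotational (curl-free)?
No, ∇×F = (-2*z*cos(y*z), 6*x*z, 2*y**2 - 3*y*exp(x*y) + 3*cos(x))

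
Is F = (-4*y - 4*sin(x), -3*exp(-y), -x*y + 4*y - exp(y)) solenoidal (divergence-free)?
No, ∇·F = -4*cos(x) + 3*exp(-y)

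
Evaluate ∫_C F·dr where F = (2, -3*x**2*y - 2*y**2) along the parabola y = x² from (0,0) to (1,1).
1/3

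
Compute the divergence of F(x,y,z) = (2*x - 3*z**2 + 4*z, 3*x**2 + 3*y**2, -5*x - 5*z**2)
6*y - 10*z + 2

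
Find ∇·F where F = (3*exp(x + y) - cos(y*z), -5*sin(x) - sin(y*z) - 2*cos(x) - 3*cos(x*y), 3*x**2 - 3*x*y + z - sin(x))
3*x*sin(x*y) - z*cos(y*z) + 3*exp(x + y) + 1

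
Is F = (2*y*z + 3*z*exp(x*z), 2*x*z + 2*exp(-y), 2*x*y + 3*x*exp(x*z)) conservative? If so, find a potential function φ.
Yes, F is conservative. φ = 2*x*y*z + 3*exp(x*z) - 2*exp(-y)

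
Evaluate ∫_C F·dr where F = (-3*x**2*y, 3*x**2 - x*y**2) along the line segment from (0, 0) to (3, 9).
-648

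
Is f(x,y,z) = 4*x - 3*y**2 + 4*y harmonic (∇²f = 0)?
No, ∇²f = -6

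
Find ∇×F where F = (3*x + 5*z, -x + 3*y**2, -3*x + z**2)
(0, 8, -1)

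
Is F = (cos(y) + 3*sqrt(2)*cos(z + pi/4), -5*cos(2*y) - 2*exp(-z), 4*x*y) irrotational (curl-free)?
No, ∇×F = (4*x - 2*exp(-z), -4*y - 3*sqrt(2)*sin(z + pi/4), sin(y))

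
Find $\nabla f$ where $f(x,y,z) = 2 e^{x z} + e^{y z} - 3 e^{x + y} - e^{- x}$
(2*z*exp(x*z) - 3*exp(x + y) + exp(-x), z*exp(y*z) - 3*exp(x + y), 2*x*exp(x*z) + y*exp(y*z))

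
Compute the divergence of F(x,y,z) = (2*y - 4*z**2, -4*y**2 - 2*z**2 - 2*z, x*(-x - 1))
-8*y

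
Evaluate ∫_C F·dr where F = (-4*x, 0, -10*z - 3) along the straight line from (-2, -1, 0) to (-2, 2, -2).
-14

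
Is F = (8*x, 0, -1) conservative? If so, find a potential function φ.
Yes, F is conservative. φ = 4*x**2 - z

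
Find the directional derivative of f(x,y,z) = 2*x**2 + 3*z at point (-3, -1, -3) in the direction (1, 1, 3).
-3*sqrt(11)/11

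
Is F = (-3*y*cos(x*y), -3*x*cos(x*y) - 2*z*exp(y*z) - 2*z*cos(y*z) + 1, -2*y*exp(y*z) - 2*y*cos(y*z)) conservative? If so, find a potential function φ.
Yes, F is conservative. φ = y - 2*exp(y*z) - 3*sin(x*y) - 2*sin(y*z)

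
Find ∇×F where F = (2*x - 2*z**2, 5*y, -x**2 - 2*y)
(-2, 2*x - 4*z, 0)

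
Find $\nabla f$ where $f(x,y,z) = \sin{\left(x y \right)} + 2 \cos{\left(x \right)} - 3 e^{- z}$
(y*cos(x*y) - 2*sin(x), x*cos(x*y), 3*exp(-z))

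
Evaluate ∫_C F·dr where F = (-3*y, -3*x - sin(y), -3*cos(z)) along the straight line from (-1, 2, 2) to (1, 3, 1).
-15 - 3*sin(1) + cos(3) - cos(2) + 3*sin(2)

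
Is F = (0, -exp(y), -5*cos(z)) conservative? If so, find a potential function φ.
Yes, F is conservative. φ = -exp(y) - 5*sin(z)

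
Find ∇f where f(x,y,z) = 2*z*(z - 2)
(0, 0, 4*z - 4)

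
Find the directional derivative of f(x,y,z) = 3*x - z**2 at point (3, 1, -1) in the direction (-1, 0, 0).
-3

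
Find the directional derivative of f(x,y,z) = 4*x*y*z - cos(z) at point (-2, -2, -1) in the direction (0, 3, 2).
2*sqrt(13)*(28 - sin(1))/13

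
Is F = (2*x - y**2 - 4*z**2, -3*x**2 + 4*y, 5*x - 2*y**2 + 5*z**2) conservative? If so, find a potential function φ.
No, ∇×F = (-4*y, -8*z - 5, -6*x + 2*y) ≠ 0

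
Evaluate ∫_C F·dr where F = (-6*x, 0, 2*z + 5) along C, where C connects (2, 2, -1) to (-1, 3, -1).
9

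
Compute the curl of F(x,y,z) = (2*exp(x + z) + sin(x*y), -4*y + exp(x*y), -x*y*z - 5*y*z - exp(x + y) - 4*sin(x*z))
(-x*z - 5*z - exp(x + y), y*z + 4*z*cos(x*z) + exp(x + y) + 2*exp(x + z), -x*cos(x*y) + y*exp(x*y))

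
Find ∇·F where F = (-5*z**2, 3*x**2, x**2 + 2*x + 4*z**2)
8*z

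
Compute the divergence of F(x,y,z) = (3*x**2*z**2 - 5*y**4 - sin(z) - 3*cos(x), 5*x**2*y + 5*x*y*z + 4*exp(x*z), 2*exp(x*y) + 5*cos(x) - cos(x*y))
5*x**2 + 6*x*z**2 + 5*x*z + 3*sin(x)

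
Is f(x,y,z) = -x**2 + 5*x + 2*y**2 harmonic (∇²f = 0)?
No, ∇²f = 2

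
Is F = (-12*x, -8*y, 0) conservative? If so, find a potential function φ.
Yes, F is conservative. φ = -6*x**2 - 4*y**2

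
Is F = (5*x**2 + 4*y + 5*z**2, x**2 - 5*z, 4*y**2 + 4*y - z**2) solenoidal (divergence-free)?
No, ∇·F = 10*x - 2*z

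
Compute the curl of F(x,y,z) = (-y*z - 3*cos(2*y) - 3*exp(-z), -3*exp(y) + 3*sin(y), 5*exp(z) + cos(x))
(0, -y + sin(x) + 3*exp(-z), z - 6*sin(2*y))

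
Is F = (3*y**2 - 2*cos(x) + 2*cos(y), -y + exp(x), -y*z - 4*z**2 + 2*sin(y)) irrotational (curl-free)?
No, ∇×F = (-z + 2*cos(y), 0, -6*y + exp(x) + 2*sin(y))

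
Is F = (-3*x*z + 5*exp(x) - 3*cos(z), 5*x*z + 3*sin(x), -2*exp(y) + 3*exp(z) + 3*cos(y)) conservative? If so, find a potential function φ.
No, ∇×F = (-5*x - 2*exp(y) - 3*sin(y), -3*x + 3*sin(z), 5*z + 3*cos(x)) ≠ 0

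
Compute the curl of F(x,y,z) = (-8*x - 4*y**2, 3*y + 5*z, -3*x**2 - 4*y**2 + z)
(-8*y - 5, 6*x, 8*y)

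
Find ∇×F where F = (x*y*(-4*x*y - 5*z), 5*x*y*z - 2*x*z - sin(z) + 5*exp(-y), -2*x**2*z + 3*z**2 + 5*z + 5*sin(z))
(-5*x*y + 2*x + cos(z), x*(-5*y + 4*z), 8*x**2*y + 5*x*z + 5*y*z - 2*z)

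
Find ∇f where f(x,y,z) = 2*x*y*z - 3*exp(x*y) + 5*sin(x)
(2*y*z - 3*y*exp(x*y) + 5*cos(x), x*(2*z - 3*exp(x*y)), 2*x*y)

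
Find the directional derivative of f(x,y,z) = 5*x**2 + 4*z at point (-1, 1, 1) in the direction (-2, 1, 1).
4*sqrt(6)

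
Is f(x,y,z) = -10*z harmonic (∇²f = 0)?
Yes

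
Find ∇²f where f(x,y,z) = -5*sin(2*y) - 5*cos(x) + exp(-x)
20*sin(2*y) + 5*cos(x) + exp(-x)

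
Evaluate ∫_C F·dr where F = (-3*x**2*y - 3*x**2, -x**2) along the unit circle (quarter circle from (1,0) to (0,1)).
1/3 + 3*pi/16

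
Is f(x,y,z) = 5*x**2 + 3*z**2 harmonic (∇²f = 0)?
No, ∇²f = 16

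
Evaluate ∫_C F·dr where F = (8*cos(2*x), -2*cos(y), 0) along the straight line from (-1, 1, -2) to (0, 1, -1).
4*sin(2)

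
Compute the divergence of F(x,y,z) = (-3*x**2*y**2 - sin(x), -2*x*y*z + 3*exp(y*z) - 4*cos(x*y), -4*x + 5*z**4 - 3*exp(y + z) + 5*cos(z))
-6*x*y**2 - 2*x*z + 4*x*sin(x*y) + 20*z**3 + 3*z*exp(y*z) - 3*exp(y + z) - 5*sin(z) - cos(x)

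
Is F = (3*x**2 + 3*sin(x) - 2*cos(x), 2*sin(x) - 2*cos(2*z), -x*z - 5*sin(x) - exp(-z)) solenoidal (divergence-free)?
No, ∇·F = 5*x + 2*sin(x) + 3*cos(x) + exp(-z)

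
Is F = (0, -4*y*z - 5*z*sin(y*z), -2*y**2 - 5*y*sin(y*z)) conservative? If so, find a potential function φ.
Yes, F is conservative. φ = -2*y**2*z + 5*cos(y*z)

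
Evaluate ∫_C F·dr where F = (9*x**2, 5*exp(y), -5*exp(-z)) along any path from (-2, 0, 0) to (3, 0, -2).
5*exp(2) + 100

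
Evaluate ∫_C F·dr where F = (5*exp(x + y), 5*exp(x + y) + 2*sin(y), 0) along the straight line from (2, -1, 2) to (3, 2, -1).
-5*E - 2*cos(2) + 2*cos(1) + 5*exp(5)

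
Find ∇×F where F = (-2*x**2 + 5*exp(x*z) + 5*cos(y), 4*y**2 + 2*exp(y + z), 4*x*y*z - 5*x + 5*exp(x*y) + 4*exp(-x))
(4*x*z + 5*x*exp(x*y) - 2*exp(y + z), 5*x*exp(x*z) - 4*y*z - 5*y*exp(x*y) + 5 + 4*exp(-x), 5*sin(y))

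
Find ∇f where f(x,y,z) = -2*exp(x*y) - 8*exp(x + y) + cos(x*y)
(-2*y*exp(x*y) - y*sin(x*y) - 8*exp(x + y), -2*x*exp(x*y) - x*sin(x*y) - 8*exp(x + y), 0)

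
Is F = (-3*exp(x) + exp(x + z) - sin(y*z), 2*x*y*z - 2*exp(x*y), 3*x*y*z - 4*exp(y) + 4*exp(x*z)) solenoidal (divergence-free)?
No, ∇·F = 3*x*y + 2*x*z - 2*x*exp(x*y) + 4*x*exp(x*z) - 3*exp(x) + exp(x + z)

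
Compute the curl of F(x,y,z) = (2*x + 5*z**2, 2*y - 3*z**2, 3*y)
(6*z + 3, 10*z, 0)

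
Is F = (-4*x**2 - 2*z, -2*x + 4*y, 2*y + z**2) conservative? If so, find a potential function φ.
No, ∇×F = (2, -2, -2) ≠ 0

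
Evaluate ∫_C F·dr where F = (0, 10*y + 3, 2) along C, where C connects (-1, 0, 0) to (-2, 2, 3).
32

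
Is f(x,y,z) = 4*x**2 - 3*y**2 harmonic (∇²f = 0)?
No, ∇²f = 2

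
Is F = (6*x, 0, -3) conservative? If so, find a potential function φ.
Yes, F is conservative. φ = 3*x**2 - 3*z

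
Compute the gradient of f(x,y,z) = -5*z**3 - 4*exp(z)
(0, 0, -15*z**2 - 4*exp(z))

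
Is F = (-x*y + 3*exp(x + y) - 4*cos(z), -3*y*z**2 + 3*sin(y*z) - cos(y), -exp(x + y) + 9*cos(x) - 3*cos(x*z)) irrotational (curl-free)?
No, ∇×F = (6*y*z - 3*y*cos(y*z) - exp(x + y), -3*z*sin(x*z) + exp(x + y) + 9*sin(x) + 4*sin(z), x - 3*exp(x + y))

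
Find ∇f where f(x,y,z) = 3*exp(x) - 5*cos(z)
(3*exp(x), 0, 5*sin(z))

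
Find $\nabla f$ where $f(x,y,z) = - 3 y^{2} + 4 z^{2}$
(0, -6*y, 8*z)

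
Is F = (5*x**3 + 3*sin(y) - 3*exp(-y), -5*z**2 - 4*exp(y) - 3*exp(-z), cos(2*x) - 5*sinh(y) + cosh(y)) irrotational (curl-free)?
No, ∇×F = (10*z + sinh(y) - 5*cosh(y) - 3*exp(-z), 2*sin(2*x), -3*cos(y) - 3*exp(-y))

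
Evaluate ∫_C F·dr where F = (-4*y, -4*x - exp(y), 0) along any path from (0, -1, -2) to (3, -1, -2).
12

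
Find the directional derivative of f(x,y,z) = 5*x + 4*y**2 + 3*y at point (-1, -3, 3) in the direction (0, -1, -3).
21*sqrt(10)/10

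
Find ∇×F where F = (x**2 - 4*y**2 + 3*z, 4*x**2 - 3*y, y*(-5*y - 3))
(-10*y - 3, 3, 8*x + 8*y)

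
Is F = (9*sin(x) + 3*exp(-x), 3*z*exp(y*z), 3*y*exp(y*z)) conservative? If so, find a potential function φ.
Yes, F is conservative. φ = 3*exp(y*z) - 9*cos(x) - 3*exp(-x)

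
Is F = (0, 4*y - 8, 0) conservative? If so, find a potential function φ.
Yes, F is conservative. φ = 2*y*(y - 4)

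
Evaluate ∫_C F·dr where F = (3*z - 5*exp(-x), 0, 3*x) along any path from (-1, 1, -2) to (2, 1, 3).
-5*E + 5*exp(-2) + 12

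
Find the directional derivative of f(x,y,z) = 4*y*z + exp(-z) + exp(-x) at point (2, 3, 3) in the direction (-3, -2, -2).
sqrt(17)*(-48*exp(3) + 2 + 3*E)*exp(-3)/17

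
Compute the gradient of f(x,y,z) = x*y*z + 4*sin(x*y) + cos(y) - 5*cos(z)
(y*(z + 4*cos(x*y)), x*z + 4*x*cos(x*y) - sin(y), x*y + 5*sin(z))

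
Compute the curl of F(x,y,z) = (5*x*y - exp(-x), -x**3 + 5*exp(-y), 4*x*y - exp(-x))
(4*x, -4*y - exp(-x), x*(-3*x - 5))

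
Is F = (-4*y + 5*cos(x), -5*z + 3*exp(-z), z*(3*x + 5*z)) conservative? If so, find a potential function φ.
No, ∇×F = (5 + 3*exp(-z), -3*z, 4) ≠ 0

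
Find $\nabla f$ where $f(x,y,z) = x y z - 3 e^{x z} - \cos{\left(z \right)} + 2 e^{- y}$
(z*(y - 3*exp(x*z)), x*z - 2*exp(-y), x*y - 3*x*exp(x*z) + sin(z))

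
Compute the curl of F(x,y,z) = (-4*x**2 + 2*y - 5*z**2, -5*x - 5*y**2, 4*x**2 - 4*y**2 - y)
(-8*y - 1, -8*x - 10*z, -7)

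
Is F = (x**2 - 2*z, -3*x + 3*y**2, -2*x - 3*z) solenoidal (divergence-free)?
No, ∇·F = 2*x + 6*y - 3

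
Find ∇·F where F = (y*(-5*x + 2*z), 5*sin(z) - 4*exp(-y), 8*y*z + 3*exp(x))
3*y + 4*exp(-y)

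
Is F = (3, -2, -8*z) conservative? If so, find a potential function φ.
Yes, F is conservative. φ = 3*x - 2*y - 4*z**2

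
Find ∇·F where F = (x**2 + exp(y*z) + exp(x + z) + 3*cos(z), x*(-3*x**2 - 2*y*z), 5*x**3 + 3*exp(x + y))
-2*x*z + 2*x + exp(x + z)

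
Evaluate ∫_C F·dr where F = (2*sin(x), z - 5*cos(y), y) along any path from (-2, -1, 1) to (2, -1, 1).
0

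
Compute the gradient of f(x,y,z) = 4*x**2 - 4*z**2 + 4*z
(8*x, 0, 4 - 8*z)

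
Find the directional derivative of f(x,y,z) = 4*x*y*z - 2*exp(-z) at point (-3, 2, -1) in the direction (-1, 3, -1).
2*sqrt(11)*(34 - E)/11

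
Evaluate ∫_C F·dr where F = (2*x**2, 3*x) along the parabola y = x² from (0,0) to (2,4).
64/3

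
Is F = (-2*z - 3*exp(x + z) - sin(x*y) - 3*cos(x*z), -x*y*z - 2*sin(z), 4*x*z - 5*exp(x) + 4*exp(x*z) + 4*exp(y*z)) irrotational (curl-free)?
No, ∇×F = (x*y + 4*z*exp(y*z) + 2*cos(z), 3*x*sin(x*z) - 4*z*exp(x*z) - 4*z + 5*exp(x) - 3*exp(x + z) - 2, x*cos(x*y) - y*z)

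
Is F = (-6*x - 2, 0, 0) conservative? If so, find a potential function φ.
Yes, F is conservative. φ = x*(-3*x - 2)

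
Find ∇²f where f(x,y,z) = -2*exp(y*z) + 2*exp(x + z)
-2*y**2*exp(y*z) - 2*z**2*exp(y*z) + 4*exp(x + z)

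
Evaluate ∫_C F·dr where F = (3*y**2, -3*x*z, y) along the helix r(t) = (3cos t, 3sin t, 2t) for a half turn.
-27*pi**2/2 - 96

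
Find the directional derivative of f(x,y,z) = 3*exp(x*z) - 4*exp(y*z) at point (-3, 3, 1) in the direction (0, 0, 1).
3*(-4*exp(6) - 3)*exp(-3)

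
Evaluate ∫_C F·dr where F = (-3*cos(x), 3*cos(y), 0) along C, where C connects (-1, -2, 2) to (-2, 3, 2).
-3*sin(1) + 3*sin(3) + 6*sin(2)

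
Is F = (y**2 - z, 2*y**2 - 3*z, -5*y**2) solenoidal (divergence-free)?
No, ∇·F = 4*y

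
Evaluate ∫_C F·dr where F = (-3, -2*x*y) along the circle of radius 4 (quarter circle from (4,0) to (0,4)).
-92/3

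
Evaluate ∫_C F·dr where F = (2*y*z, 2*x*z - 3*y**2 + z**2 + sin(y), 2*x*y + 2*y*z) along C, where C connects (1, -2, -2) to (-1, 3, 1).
-38 + cos(2) - cos(3)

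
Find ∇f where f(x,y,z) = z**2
(0, 0, 2*z)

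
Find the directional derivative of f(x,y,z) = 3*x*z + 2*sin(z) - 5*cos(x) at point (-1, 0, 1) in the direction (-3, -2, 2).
sqrt(17)*(-15 + 4*cos(1) + 15*sin(1))/17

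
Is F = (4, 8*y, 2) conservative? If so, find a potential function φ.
Yes, F is conservative. φ = 4*x + 4*y**2 + 2*z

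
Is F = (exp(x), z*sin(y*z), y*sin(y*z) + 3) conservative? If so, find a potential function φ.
Yes, F is conservative. φ = 3*z + exp(x) - cos(y*z)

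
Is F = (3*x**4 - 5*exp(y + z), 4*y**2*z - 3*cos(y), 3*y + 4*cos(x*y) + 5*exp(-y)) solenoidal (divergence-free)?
No, ∇·F = 12*x**3 + 8*y*z + 3*sin(y)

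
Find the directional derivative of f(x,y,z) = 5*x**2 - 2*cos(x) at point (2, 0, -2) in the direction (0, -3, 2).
0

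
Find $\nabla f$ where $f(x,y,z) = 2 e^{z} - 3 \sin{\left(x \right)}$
(-3*cos(x), 0, 2*exp(z))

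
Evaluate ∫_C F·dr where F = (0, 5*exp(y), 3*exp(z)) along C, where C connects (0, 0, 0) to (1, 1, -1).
-8 + 3*exp(-1) + 5*E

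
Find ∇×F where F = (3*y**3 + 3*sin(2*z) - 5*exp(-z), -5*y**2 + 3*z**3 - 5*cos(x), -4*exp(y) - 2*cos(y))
(-9*z**2 - 4*exp(y) + 2*sin(y), 6*cos(2*z) + 5*exp(-z), -9*y**2 + 5*sin(x))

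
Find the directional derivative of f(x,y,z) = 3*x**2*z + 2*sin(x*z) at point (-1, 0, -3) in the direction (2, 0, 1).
sqrt(5)*(39 - 14*cos(3))/5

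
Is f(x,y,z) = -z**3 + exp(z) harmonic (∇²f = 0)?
No, ∇²f = -6*z + exp(z)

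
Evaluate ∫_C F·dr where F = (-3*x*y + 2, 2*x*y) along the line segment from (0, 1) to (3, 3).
-23/2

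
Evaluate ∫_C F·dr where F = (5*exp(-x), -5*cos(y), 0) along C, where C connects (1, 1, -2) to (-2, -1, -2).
-5*exp(2) + 5*exp(-1) + 10*sin(1)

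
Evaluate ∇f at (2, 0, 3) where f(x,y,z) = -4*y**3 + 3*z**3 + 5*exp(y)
(0, 5, 81)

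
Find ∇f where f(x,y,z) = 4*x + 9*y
(4, 9, 0)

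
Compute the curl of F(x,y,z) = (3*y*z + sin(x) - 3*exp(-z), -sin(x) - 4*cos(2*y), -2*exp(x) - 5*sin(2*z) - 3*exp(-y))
(3*exp(-y), 3*y + 2*exp(x) + 3*exp(-z), -3*z - cos(x))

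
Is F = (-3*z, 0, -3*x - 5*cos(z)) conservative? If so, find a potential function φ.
Yes, F is conservative. φ = -3*x*z - 5*sin(z)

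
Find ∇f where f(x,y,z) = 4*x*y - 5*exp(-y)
(4*y, 4*x + 5*exp(-y), 0)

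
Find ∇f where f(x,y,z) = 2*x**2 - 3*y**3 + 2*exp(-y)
(4*x, -9*y**2 - 2*exp(-y), 0)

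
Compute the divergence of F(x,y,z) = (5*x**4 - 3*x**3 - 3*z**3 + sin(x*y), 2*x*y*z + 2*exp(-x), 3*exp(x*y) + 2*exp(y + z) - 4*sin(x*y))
20*x**3 - 9*x**2 + 2*x*z + y*cos(x*y) + 2*exp(y + z)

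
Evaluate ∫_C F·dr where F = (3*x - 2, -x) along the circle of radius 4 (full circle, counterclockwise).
-16*pi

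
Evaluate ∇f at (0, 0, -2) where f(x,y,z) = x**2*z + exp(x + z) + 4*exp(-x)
(-4 + exp(-2), 0, exp(-2))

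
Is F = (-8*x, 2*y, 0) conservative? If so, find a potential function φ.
Yes, F is conservative. φ = -4*x**2 + y**2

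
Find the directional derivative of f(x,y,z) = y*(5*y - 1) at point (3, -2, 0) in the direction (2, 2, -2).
-7*sqrt(3)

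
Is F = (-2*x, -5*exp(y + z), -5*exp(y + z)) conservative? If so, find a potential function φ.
Yes, F is conservative. φ = -x**2 - 5*exp(y + z)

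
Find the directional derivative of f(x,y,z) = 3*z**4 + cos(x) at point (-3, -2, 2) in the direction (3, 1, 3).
3*sqrt(19)*(sin(3) + 96)/19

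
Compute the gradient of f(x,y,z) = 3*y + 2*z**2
(0, 3, 4*z)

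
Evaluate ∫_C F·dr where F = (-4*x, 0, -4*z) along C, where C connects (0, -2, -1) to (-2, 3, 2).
-14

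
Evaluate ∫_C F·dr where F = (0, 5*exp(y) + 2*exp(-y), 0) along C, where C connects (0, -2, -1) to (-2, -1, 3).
(-5 + 5*E - 2*(1 - E)*exp(3))*exp(-2)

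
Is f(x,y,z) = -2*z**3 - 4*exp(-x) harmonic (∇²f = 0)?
No, ∇²f = -12*z - 4*exp(-x)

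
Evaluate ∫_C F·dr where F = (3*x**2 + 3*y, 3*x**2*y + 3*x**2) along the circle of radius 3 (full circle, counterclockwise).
-27*pi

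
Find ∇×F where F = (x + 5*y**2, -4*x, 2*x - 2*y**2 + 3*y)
(3 - 4*y, -2, -10*y - 4)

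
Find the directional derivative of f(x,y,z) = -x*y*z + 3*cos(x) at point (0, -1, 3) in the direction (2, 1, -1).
sqrt(6)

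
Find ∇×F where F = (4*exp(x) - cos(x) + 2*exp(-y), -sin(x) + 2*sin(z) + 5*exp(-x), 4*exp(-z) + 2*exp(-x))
(-2*cos(z), 2*exp(-x), -cos(x) + 2*exp(-y) - 5*exp(-x))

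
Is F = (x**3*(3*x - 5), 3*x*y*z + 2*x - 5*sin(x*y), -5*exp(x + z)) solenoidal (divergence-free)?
No, ∇·F = 12*x**3 - 15*x**2 + 3*x*z - 5*x*cos(x*y) - 5*exp(x + z)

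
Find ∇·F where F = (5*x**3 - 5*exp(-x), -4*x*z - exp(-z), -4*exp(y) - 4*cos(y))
15*x**2 + 5*exp(-x)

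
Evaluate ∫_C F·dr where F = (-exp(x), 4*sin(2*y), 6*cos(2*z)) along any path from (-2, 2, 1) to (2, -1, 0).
-exp(2) - 3*sin(2) + 2*cos(4) + exp(-2) - 2*cos(2)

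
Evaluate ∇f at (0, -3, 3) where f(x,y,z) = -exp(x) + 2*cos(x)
(-1, 0, 0)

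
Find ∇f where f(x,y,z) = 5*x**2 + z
(10*x, 0, 1)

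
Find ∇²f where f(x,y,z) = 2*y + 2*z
0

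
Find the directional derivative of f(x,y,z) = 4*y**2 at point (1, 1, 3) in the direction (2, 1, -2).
8/3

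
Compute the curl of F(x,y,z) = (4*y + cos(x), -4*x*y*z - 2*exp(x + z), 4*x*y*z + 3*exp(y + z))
(4*x*y + 4*x*z + 2*exp(x + z) + 3*exp(y + z), -4*y*z, -4*y*z - 2*exp(x + z) - 4)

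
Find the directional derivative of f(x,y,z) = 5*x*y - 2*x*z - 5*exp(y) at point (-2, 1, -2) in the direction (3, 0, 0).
9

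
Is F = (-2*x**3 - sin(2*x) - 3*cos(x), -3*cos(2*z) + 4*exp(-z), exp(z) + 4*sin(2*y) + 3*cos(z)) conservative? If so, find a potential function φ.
No, ∇×F = (-6*sin(2*z) + 8*cos(2*y) + 4*exp(-z), 0, 0) ≠ 0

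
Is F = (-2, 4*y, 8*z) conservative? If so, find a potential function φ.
Yes, F is conservative. φ = -2*x + 2*y**2 + 4*z**2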